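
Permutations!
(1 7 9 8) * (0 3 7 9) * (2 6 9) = (0 3 7)(1 2 6 9 8) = [3, 2, 6, 7, 4, 5, 9, 0, 1, 8]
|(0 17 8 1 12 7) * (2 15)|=|(0 17 8 1 12 7)(2 15)|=6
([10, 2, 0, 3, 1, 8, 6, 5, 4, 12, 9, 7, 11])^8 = [4, 5, 8, 3, 7, 12, 6, 9, 11, 2, 1, 10, 0]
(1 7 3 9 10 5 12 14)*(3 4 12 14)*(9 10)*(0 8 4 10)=(0 8 4 12 3)(1 7 10 5 14)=[8, 7, 2, 0, 12, 14, 6, 10, 4, 9, 5, 11, 3, 13, 1]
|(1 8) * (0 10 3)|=|(0 10 3)(1 8)|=6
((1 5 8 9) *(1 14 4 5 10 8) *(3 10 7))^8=((1 7 3 10 8 9 14 4 5))^8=(1 5 4 14 9 8 10 3 7)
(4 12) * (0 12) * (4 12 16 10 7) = (0 16 10 7 4) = [16, 1, 2, 3, 0, 5, 6, 4, 8, 9, 7, 11, 12, 13, 14, 15, 10]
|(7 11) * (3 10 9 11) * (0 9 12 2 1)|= |(0 9 11 7 3 10 12 2 1)|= 9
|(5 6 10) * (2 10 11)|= |(2 10 5 6 11)|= 5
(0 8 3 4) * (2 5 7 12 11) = [8, 1, 5, 4, 0, 7, 6, 12, 3, 9, 10, 2, 11] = (0 8 3 4)(2 5 7 12 11)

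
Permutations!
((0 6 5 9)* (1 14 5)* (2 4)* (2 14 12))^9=(14)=((0 6 1 12 2 4 14 5 9))^9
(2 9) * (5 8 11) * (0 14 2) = (0 14 2 9)(5 8 11) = [14, 1, 9, 3, 4, 8, 6, 7, 11, 0, 10, 5, 12, 13, 2]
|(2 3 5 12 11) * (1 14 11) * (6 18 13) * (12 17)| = |(1 14 11 2 3 5 17 12)(6 18 13)| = 24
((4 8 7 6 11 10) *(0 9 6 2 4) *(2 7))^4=(0 10 11 6 9)(2 4 8)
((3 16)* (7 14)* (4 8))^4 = ((3 16)(4 8)(7 14))^4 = (16)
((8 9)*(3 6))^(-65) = (3 6)(8 9)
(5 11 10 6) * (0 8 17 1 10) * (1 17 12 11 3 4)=(17)(0 8 12 11)(1 10 6 5 3 4)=[8, 10, 2, 4, 1, 3, 5, 7, 12, 9, 6, 0, 11, 13, 14, 15, 16, 17]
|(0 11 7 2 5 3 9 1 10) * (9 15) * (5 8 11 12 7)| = 12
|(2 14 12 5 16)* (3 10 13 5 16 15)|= |(2 14 12 16)(3 10 13 5 15)|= 20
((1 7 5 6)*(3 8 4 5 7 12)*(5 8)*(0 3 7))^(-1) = (0 7 12 1 6 5 3)(4 8)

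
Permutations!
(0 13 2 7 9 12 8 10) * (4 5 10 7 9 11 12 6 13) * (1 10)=(0 4 5 1 10)(2 9 6 13)(7 11 12 8)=[4, 10, 9, 3, 5, 1, 13, 11, 7, 6, 0, 12, 8, 2]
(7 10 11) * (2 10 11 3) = (2 10 3)(7 11) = [0, 1, 10, 2, 4, 5, 6, 11, 8, 9, 3, 7]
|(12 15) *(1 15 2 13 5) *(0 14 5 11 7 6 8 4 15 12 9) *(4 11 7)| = 14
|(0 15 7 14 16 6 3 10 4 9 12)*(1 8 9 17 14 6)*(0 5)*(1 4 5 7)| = 44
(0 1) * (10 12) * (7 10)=(0 1)(7 10 12)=[1, 0, 2, 3, 4, 5, 6, 10, 8, 9, 12, 11, 7]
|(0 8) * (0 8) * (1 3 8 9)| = |(1 3 8 9)| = 4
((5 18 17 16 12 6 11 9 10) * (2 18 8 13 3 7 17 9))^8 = ((2 18 9 10 5 8 13 3 7 17 16 12 6 11))^8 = (2 7 9 16 5 6 13)(3 18 17 10 12 8 11)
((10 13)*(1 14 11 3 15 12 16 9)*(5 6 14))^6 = (1 15 6 16 11)(3 5 12 14 9)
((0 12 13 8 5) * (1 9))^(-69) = (0 12 13 8 5)(1 9) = ((0 12 13 8 5)(1 9))^(-69)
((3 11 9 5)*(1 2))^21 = (1 2)(3 11 9 5)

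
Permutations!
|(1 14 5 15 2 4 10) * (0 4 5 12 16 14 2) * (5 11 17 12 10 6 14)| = 13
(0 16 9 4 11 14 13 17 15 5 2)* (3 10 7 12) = [16, 1, 0, 10, 11, 2, 6, 12, 8, 4, 7, 14, 3, 17, 13, 5, 9, 15] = (0 16 9 4 11 14 13 17 15 5 2)(3 10 7 12)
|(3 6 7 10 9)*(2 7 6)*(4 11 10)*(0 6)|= |(0 6)(2 7 4 11 10 9 3)|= 14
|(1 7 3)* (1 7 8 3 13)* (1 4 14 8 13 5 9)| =9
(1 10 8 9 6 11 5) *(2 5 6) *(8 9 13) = (1 10 9 2 5)(6 11)(8 13) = [0, 10, 5, 3, 4, 1, 11, 7, 13, 2, 9, 6, 12, 8]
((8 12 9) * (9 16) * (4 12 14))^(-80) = (4 8 16)(9 12 14) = ((4 12 16 9 8 14))^(-80)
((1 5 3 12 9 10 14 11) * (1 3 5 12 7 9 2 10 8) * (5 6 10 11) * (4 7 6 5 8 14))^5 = ((1 12 2 11 3 6 10 4 7 9 14 8))^5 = (1 6 14 11 7 12 10 8 3 9 2 4)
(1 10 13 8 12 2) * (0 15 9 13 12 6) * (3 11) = [15, 10, 1, 11, 4, 5, 0, 7, 6, 13, 12, 3, 2, 8, 14, 9] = (0 15 9 13 8 6)(1 10 12 2)(3 11)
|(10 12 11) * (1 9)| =6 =|(1 9)(10 12 11)|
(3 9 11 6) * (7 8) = [0, 1, 2, 9, 4, 5, 3, 8, 7, 11, 10, 6] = (3 9 11 6)(7 8)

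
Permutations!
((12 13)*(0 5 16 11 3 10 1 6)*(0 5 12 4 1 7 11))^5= (0 6 13 16 1 12 5 4)(3 10 7 11)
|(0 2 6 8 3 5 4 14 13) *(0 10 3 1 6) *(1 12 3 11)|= 22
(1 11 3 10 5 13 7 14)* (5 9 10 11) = (1 5 13 7 14)(3 11)(9 10) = [0, 5, 2, 11, 4, 13, 6, 14, 8, 10, 9, 3, 12, 7, 1]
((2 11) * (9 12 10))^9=((2 11)(9 12 10))^9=(12)(2 11)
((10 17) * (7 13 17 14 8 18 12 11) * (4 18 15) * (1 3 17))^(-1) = (1 13 7 11 12 18 4 15 8 14 10 17 3)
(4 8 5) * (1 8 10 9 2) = (1 8 5 4 10 9 2) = [0, 8, 1, 3, 10, 4, 6, 7, 5, 2, 9]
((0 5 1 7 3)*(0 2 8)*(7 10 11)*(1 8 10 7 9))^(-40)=(0 8 5)(1 3 10 9 7 2 11)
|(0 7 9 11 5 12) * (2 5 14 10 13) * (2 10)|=|(0 7 9 11 14 2 5 12)(10 13)|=8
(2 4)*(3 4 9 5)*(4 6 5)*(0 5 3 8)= (0 5 8)(2 9 4)(3 6)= [5, 1, 9, 6, 2, 8, 3, 7, 0, 4]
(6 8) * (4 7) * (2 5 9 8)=(2 5 9 8 6)(4 7)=[0, 1, 5, 3, 7, 9, 2, 4, 6, 8]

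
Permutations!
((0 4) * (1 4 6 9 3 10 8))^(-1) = (0 4 1 8 10 3 9 6)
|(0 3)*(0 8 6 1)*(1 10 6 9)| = |(0 3 8 9 1)(6 10)| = 10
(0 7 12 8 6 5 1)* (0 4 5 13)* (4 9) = (0 7 12 8 6 13)(1 9 4 5) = [7, 9, 2, 3, 5, 1, 13, 12, 6, 4, 10, 11, 8, 0]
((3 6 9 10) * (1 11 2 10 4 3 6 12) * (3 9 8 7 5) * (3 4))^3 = (1 10 7 9)(2 8 4 12)(3 11 6 5)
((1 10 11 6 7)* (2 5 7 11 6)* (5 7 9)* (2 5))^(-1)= (1 7 2 9 5 11 6 10)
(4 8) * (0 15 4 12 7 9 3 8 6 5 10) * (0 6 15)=(3 8 12 7 9)(4 15)(5 10 6)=[0, 1, 2, 8, 15, 10, 5, 9, 12, 3, 6, 11, 7, 13, 14, 4]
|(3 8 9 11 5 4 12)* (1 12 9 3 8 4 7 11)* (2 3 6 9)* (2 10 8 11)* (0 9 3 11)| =20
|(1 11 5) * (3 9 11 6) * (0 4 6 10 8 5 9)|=|(0 4 6 3)(1 10 8 5)(9 11)|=4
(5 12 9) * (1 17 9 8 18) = [0, 17, 2, 3, 4, 12, 6, 7, 18, 5, 10, 11, 8, 13, 14, 15, 16, 9, 1] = (1 17 9 5 12 8 18)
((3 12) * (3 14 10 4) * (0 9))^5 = ((0 9)(3 12 14 10 4))^5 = (14)(0 9)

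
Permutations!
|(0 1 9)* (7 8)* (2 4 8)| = 12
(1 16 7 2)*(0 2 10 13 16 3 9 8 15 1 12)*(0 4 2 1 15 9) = [1, 3, 12, 0, 2, 5, 6, 10, 9, 8, 13, 11, 4, 16, 14, 15, 7] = (0 1 3)(2 12 4)(7 10 13 16)(8 9)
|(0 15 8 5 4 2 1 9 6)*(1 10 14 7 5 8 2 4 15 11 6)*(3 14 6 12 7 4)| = |(0 11 12 7 5 15 2 10 6)(1 9)(3 14 4)| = 18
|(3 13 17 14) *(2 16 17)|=|(2 16 17 14 3 13)|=6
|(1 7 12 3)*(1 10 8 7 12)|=6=|(1 12 3 10 8 7)|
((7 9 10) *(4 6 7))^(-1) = (4 10 9 7 6)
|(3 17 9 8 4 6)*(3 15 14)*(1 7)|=8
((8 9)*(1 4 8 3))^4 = ((1 4 8 9 3))^4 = (1 3 9 8 4)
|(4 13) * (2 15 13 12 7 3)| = |(2 15 13 4 12 7 3)| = 7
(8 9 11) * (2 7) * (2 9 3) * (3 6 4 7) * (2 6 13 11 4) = [0, 1, 3, 6, 7, 5, 2, 9, 13, 4, 10, 8, 12, 11] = (2 3 6)(4 7 9)(8 13 11)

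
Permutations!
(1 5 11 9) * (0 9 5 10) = [9, 10, 2, 3, 4, 11, 6, 7, 8, 1, 0, 5] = (0 9 1 10)(5 11)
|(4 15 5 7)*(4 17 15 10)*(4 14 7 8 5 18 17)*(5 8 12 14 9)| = |(4 10 9 5 12 14 7)(15 18 17)| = 21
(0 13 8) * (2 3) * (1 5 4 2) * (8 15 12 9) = (0 13 15 12 9 8)(1 5 4 2 3) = [13, 5, 3, 1, 2, 4, 6, 7, 0, 8, 10, 11, 9, 15, 14, 12]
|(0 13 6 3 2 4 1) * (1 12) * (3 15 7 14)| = 11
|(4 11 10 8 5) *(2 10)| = |(2 10 8 5 4 11)| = 6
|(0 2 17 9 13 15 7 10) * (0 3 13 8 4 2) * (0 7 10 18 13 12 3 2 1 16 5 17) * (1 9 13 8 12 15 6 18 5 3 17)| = |(0 7 5 1 16 3 15 10 2)(4 9 12 17 13 6 18 8)| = 72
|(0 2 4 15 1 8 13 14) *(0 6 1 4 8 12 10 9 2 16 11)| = 18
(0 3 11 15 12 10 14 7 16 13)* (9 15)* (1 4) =[3, 4, 2, 11, 1, 5, 6, 16, 8, 15, 14, 9, 10, 0, 7, 12, 13] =(0 3 11 9 15 12 10 14 7 16 13)(1 4)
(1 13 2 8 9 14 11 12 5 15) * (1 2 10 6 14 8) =[0, 13, 1, 3, 4, 15, 14, 7, 9, 8, 6, 12, 5, 10, 11, 2] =(1 13 10 6 14 11 12 5 15 2)(8 9)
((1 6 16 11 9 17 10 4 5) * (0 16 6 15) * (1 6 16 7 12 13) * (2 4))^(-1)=(0 15 1 13 12 7)(2 10 17 9 11 16 6 5 4)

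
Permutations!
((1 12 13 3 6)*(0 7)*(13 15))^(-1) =(0 7)(1 6 3 13 15 12)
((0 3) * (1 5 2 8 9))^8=(1 8 5 9 2)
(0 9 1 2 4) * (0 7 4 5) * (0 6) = [9, 2, 5, 3, 7, 6, 0, 4, 8, 1] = (0 9 1 2 5 6)(4 7)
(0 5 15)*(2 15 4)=[5, 1, 15, 3, 2, 4, 6, 7, 8, 9, 10, 11, 12, 13, 14, 0]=(0 5 4 2 15)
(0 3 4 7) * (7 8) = (0 3 4 8 7) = [3, 1, 2, 4, 8, 5, 6, 0, 7]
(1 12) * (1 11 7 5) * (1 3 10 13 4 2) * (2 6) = (1 12 11 7 5 3 10 13 4 6 2) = [0, 12, 1, 10, 6, 3, 2, 5, 8, 9, 13, 7, 11, 4]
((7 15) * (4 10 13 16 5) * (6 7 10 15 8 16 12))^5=((4 15 10 13 12 6 7 8 16 5))^5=(4 6)(5 12)(7 15)(8 10)(13 16)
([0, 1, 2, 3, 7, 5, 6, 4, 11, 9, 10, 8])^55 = (4 7)(8 11)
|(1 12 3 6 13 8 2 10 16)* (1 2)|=6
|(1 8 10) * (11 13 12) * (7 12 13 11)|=|(13)(1 8 10)(7 12)|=6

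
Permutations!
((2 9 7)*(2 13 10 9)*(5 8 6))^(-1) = (5 6 8)(7 9 10 13)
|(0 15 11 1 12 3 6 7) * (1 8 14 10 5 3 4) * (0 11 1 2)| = |(0 15 1 12 4 2)(3 6 7 11 8 14 10 5)| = 24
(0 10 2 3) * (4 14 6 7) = [10, 1, 3, 0, 14, 5, 7, 4, 8, 9, 2, 11, 12, 13, 6] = (0 10 2 3)(4 14 6 7)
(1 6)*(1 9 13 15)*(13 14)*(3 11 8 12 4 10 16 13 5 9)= [0, 6, 2, 11, 10, 9, 3, 7, 12, 14, 16, 8, 4, 15, 5, 1, 13]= (1 6 3 11 8 12 4 10 16 13 15)(5 9 14)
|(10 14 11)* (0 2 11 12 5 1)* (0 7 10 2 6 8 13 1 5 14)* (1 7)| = 6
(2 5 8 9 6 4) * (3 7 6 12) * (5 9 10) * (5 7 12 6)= (2 9 6 4)(3 12)(5 8 10 7)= [0, 1, 9, 12, 2, 8, 4, 5, 10, 6, 7, 11, 3]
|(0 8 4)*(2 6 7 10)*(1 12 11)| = 12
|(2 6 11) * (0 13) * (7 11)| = 4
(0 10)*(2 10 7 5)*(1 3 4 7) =[1, 3, 10, 4, 7, 2, 6, 5, 8, 9, 0] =(0 1 3 4 7 5 2 10)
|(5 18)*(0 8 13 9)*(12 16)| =|(0 8 13 9)(5 18)(12 16)| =4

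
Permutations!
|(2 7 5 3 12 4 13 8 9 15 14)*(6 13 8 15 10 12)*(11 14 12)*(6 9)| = |(2 7 5 3 9 10 11 14)(4 8 6 13 15 12)| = 24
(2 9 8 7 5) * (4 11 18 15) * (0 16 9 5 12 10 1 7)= [16, 7, 5, 3, 11, 2, 6, 12, 0, 8, 1, 18, 10, 13, 14, 4, 9, 17, 15]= (0 16 9 8)(1 7 12 10)(2 5)(4 11 18 15)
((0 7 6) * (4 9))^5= (0 6 7)(4 9)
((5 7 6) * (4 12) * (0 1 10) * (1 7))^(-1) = ((0 7 6 5 1 10)(4 12))^(-1) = (0 10 1 5 6 7)(4 12)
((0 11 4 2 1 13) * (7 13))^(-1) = (0 13 7 1 2 4 11)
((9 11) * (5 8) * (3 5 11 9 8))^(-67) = (3 5)(8 11)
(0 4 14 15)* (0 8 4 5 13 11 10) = (0 5 13 11 10)(4 14 15 8) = [5, 1, 2, 3, 14, 13, 6, 7, 4, 9, 0, 10, 12, 11, 15, 8]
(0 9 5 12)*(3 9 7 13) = (0 7 13 3 9 5 12) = [7, 1, 2, 9, 4, 12, 6, 13, 8, 5, 10, 11, 0, 3]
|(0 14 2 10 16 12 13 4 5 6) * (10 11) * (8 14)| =12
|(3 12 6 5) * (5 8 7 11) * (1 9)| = 14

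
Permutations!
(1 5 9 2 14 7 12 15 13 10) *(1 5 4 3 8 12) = [0, 4, 14, 8, 3, 9, 6, 1, 12, 2, 5, 11, 15, 10, 7, 13] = (1 4 3 8 12 15 13 10 5 9 2 14 7)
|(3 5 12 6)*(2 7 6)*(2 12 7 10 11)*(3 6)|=|(12)(2 10 11)(3 5 7)|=3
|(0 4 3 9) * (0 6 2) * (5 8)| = |(0 4 3 9 6 2)(5 8)| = 6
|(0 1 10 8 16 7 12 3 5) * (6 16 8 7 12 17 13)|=|(0 1 10 7 17 13 6 16 12 3 5)|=11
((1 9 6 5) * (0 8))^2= (1 6)(5 9)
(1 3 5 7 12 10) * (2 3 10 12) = (12)(1 10)(2 3 5 7) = [0, 10, 3, 5, 4, 7, 6, 2, 8, 9, 1, 11, 12]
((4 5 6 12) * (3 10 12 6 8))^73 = (3 10 12 4 5 8)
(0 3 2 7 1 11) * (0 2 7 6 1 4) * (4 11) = [3, 4, 6, 7, 0, 5, 1, 11, 8, 9, 10, 2] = (0 3 7 11 2 6 1 4)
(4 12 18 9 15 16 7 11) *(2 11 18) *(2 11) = (4 12 11)(7 18 9 15 16) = [0, 1, 2, 3, 12, 5, 6, 18, 8, 15, 10, 4, 11, 13, 14, 16, 7, 17, 9]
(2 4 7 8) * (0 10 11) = (0 10 11)(2 4 7 8) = [10, 1, 4, 3, 7, 5, 6, 8, 2, 9, 11, 0]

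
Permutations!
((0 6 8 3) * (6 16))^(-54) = (0 16 6 8 3)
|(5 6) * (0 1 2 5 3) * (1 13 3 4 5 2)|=3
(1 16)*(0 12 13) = (0 12 13)(1 16) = [12, 16, 2, 3, 4, 5, 6, 7, 8, 9, 10, 11, 13, 0, 14, 15, 1]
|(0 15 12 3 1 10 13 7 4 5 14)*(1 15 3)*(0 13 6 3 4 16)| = 42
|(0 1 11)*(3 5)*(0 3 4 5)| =4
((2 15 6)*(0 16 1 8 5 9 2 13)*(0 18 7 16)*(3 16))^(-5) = ((1 8 5 9 2 15 6 13 18 7 3 16))^(-5) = (1 13 5 7 2 16 6 8 18 9 3 15)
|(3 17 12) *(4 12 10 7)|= 6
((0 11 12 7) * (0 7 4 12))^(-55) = (0 11)(4 12)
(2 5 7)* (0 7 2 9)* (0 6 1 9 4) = (0 7 4)(1 9 6)(2 5) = [7, 9, 5, 3, 0, 2, 1, 4, 8, 6]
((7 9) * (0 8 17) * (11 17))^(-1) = ((0 8 11 17)(7 9))^(-1) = (0 17 11 8)(7 9)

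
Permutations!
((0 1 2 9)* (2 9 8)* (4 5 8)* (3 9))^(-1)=(0 9 3 1)(2 8 5 4)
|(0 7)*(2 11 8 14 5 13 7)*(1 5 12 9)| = 11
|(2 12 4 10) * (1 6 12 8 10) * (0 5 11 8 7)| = 28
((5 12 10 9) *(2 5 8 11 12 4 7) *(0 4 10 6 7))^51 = (0 4)(2 12 9)(5 6 8)(7 11 10)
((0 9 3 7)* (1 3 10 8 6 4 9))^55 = ((0 1 3 7)(4 9 10 8 6))^55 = (10)(0 7 3 1)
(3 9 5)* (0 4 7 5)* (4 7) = (0 7 5 3 9) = [7, 1, 2, 9, 4, 3, 6, 5, 8, 0]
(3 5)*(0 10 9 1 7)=[10, 7, 2, 5, 4, 3, 6, 0, 8, 1, 9]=(0 10 9 1 7)(3 5)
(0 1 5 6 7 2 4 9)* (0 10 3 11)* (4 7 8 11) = (0 1 5 6 8 11)(2 7)(3 4 9 10) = [1, 5, 7, 4, 9, 6, 8, 2, 11, 10, 3, 0]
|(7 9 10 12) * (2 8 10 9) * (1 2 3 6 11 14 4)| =|(1 2 8 10 12 7 3 6 11 14 4)| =11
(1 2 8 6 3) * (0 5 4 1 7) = [5, 2, 8, 7, 1, 4, 3, 0, 6] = (0 5 4 1 2 8 6 3 7)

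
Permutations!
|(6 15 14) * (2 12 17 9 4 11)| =6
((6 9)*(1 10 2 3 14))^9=(1 14 3 2 10)(6 9)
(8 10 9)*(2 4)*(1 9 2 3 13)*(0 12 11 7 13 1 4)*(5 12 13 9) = (0 13 4 3 1 5 12 11 7 9 8 10 2) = [13, 5, 0, 1, 3, 12, 6, 9, 10, 8, 2, 7, 11, 4]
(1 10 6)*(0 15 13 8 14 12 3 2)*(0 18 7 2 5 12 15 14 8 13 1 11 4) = (0 14 15 1 10 6 11 4)(2 18 7)(3 5 12) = [14, 10, 18, 5, 0, 12, 11, 2, 8, 9, 6, 4, 3, 13, 15, 1, 16, 17, 7]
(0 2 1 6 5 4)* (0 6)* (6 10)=(0 2 1)(4 10 6 5)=[2, 0, 1, 3, 10, 4, 5, 7, 8, 9, 6]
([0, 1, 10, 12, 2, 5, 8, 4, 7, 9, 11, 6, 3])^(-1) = [0, 1, 4, 12, 7, 5, 11, 8, 6, 9, 2, 10, 3]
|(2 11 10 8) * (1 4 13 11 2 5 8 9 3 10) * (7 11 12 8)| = 24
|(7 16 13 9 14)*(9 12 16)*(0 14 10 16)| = 8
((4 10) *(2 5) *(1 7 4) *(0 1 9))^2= ((0 1 7 4 10 9)(2 5))^2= (0 7 10)(1 4 9)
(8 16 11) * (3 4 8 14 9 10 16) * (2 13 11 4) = (2 13 11 14 9 10 16 4 8 3) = [0, 1, 13, 2, 8, 5, 6, 7, 3, 10, 16, 14, 12, 11, 9, 15, 4]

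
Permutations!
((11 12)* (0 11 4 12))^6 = (12)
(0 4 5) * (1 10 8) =(0 4 5)(1 10 8) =[4, 10, 2, 3, 5, 0, 6, 7, 1, 9, 8]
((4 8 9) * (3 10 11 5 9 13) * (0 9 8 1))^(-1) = (0 1 4 9)(3 13 8 5 11 10)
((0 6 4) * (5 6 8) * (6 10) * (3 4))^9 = ((0 8 5 10 6 3 4))^9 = (0 5 6 4 8 10 3)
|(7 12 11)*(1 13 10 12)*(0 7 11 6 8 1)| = 6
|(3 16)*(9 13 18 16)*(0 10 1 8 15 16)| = |(0 10 1 8 15 16 3 9 13 18)| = 10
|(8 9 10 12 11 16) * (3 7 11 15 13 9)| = |(3 7 11 16 8)(9 10 12 15 13)| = 5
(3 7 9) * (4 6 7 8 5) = (3 8 5 4 6 7 9) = [0, 1, 2, 8, 6, 4, 7, 9, 5, 3]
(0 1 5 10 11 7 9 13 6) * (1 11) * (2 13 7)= (0 11 2 13 6)(1 5 10)(7 9)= [11, 5, 13, 3, 4, 10, 0, 9, 8, 7, 1, 2, 12, 6]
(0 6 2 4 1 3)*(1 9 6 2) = (0 2 4 9 6 1 3) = [2, 3, 4, 0, 9, 5, 1, 7, 8, 6]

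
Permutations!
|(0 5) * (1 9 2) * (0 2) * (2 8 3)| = |(0 5 8 3 2 1 9)| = 7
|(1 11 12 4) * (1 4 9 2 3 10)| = 7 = |(1 11 12 9 2 3 10)|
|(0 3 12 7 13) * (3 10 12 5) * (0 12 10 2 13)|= |(0 2 13 12 7)(3 5)|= 10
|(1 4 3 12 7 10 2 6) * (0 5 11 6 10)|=18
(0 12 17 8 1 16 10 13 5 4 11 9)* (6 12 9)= (0 9)(1 16 10 13 5 4 11 6 12 17 8)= [9, 16, 2, 3, 11, 4, 12, 7, 1, 0, 13, 6, 17, 5, 14, 15, 10, 8]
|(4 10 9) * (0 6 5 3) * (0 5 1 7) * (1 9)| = |(0 6 9 4 10 1 7)(3 5)| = 14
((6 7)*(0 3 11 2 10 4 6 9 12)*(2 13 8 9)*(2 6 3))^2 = (0 10 3 13 9)(2 4 11 8 12)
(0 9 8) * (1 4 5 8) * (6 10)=(0 9 1 4 5 8)(6 10)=[9, 4, 2, 3, 5, 8, 10, 7, 0, 1, 6]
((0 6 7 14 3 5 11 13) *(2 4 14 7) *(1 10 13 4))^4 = ((0 6 2 1 10 13)(3 5 11 4 14))^4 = (0 10 2)(1 6 13)(3 14 4 11 5)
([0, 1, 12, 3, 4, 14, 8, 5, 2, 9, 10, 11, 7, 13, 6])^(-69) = [0, 1, 12, 3, 4, 14, 8, 5, 2, 9, 10, 11, 7, 13, 6]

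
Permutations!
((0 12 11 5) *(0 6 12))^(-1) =((5 6 12 11))^(-1) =(5 11 12 6)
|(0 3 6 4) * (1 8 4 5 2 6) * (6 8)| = |(0 3 1 6 5 2 8 4)| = 8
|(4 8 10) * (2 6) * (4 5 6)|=6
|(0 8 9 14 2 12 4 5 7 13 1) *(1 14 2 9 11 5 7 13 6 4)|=30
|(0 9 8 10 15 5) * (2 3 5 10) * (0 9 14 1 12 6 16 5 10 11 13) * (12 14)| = 26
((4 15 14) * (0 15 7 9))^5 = ((0 15 14 4 7 9))^5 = (0 9 7 4 14 15)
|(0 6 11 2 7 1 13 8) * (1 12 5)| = 10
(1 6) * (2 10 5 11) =[0, 6, 10, 3, 4, 11, 1, 7, 8, 9, 5, 2] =(1 6)(2 10 5 11)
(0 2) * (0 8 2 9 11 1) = (0 9 11 1)(2 8) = [9, 0, 8, 3, 4, 5, 6, 7, 2, 11, 10, 1]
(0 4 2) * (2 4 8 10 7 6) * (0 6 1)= (0 8 10 7 1)(2 6)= [8, 0, 6, 3, 4, 5, 2, 1, 10, 9, 7]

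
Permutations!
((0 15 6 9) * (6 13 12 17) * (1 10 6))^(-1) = (0 9 6 10 1 17 12 13 15)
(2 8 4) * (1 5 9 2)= (1 5 9 2 8 4)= [0, 5, 8, 3, 1, 9, 6, 7, 4, 2]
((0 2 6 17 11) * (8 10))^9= (0 11 17 6 2)(8 10)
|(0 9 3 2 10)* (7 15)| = 10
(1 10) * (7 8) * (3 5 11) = (1 10)(3 5 11)(7 8) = [0, 10, 2, 5, 4, 11, 6, 8, 7, 9, 1, 3]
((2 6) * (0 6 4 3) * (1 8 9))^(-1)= ((0 6 2 4 3)(1 8 9))^(-1)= (0 3 4 2 6)(1 9 8)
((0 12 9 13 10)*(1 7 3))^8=((0 12 9 13 10)(1 7 3))^8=(0 13 12 10 9)(1 3 7)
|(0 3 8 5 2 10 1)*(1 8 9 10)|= 8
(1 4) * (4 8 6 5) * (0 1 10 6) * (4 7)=(0 1 8)(4 10 6 5 7)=[1, 8, 2, 3, 10, 7, 5, 4, 0, 9, 6]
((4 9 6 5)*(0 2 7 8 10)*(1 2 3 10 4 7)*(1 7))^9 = ((0 3 10)(1 2 7 8 4 9 6 5))^9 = (10)(1 2 7 8 4 9 6 5)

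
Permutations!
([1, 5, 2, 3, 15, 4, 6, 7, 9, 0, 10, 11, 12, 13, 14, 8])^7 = [0, 1, 2, 3, 4, 5, 6, 7, 8, 9, 10, 11, 12, 13, 14, 15]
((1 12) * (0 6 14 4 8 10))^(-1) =((0 6 14 4 8 10)(1 12))^(-1) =(0 10 8 4 14 6)(1 12)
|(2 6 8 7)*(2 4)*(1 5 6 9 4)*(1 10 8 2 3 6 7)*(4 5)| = 10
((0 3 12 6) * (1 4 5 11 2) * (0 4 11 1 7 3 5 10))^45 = (0 5 1 11 2 7 3 12 6 4 10)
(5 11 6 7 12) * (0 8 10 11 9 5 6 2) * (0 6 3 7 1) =(0 8 10 11 2 6 1)(3 7 12)(5 9) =[8, 0, 6, 7, 4, 9, 1, 12, 10, 5, 11, 2, 3]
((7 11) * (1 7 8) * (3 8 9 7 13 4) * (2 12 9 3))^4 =(1 12 3 4 7)(2 11 13 9 8)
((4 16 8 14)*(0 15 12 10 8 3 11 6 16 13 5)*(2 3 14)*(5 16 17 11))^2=(0 12 8 3)(2 5 15 10)(4 16)(6 11 17)(13 14)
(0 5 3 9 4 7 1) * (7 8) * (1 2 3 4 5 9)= [9, 0, 3, 1, 8, 4, 6, 2, 7, 5]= (0 9 5 4 8 7 2 3 1)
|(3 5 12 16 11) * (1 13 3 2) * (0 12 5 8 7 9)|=11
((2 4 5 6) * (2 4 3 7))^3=(7)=((2 3 7)(4 5 6))^3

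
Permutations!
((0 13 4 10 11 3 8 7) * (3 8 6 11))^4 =(0 3 7 10 8 4 11 13 6)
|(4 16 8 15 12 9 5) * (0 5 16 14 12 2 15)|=|(0 5 4 14 12 9 16 8)(2 15)|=8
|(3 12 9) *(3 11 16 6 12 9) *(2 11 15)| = 8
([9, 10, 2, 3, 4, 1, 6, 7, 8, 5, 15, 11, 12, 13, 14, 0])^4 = (0 10 5)(1 9 15)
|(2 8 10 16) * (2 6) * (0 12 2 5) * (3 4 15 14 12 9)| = 13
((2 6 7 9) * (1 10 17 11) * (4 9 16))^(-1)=(1 11 17 10)(2 9 4 16 7 6)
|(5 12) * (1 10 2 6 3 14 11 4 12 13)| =11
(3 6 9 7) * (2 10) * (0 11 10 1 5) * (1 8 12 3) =(0 11 10 2 8 12 3 6 9 7 1 5) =[11, 5, 8, 6, 4, 0, 9, 1, 12, 7, 2, 10, 3]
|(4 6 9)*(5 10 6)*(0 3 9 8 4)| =15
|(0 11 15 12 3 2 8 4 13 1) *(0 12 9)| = 28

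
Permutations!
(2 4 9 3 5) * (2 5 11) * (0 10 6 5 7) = (0 10 6 5 7)(2 4 9 3 11) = [10, 1, 4, 11, 9, 7, 5, 0, 8, 3, 6, 2]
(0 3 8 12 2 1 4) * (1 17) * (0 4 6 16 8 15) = [3, 6, 17, 15, 4, 5, 16, 7, 12, 9, 10, 11, 2, 13, 14, 0, 8, 1] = (0 3 15)(1 6 16 8 12 2 17)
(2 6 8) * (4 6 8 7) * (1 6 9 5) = (1 6 7 4 9 5)(2 8) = [0, 6, 8, 3, 9, 1, 7, 4, 2, 5]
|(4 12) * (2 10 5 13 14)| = |(2 10 5 13 14)(4 12)| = 10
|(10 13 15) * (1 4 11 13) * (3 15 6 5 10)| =14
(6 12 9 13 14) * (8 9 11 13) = [0, 1, 2, 3, 4, 5, 12, 7, 9, 8, 10, 13, 11, 14, 6] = (6 12 11 13 14)(8 9)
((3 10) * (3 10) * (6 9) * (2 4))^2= ((10)(2 4)(6 9))^2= (10)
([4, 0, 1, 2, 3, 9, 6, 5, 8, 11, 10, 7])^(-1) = [1, 2, 3, 4, 0, 7, 6, 11, 8, 5, 10, 9]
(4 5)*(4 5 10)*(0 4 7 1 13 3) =(0 4 10 7 1 13 3) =[4, 13, 2, 0, 10, 5, 6, 1, 8, 9, 7, 11, 12, 3]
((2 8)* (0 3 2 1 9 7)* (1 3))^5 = ((0 1 9 7)(2 8 3))^5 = (0 1 9 7)(2 3 8)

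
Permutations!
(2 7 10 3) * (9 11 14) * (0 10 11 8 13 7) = [10, 1, 0, 2, 4, 5, 6, 11, 13, 8, 3, 14, 12, 7, 9] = (0 10 3 2)(7 11 14 9 8 13)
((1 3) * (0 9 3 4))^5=((0 9 3 1 4))^5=(9)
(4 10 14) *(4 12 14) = (4 10)(12 14) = [0, 1, 2, 3, 10, 5, 6, 7, 8, 9, 4, 11, 14, 13, 12]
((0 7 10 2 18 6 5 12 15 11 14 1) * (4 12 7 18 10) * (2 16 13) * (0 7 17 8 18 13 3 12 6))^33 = ((0 13 2 10 16 3 12 15 11 14 1 7 4 6 5 17 8 18))^33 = (0 17 4 14 12 10)(1 15 16 13 8 6)(2 18 5 7 11 3)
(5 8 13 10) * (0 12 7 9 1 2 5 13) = (0 12 7 9 1 2 5 8)(10 13) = [12, 2, 5, 3, 4, 8, 6, 9, 0, 1, 13, 11, 7, 10]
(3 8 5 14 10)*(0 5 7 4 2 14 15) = (0 5 15)(2 14 10 3 8 7 4) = [5, 1, 14, 8, 2, 15, 6, 4, 7, 9, 3, 11, 12, 13, 10, 0]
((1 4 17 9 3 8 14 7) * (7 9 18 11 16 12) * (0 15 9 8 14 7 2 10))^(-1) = (0 10 2 12 16 11 18 17 4 1 7 8 14 3 9 15) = ((0 15 9 3 14 8 7 1 4 17 18 11 16 12 2 10))^(-1)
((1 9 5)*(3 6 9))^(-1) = (1 5 9 6 3)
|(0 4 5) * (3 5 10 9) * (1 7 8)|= |(0 4 10 9 3 5)(1 7 8)|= 6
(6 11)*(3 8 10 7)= (3 8 10 7)(6 11)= [0, 1, 2, 8, 4, 5, 11, 3, 10, 9, 7, 6]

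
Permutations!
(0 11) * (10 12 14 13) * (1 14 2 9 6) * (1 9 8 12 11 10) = (0 10 11)(1 14 13)(2 8 12)(6 9) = [10, 14, 8, 3, 4, 5, 9, 7, 12, 6, 11, 0, 2, 1, 13]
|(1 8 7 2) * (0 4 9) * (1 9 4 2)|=|(0 2 9)(1 8 7)|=3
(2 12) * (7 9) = (2 12)(7 9) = [0, 1, 12, 3, 4, 5, 6, 9, 8, 7, 10, 11, 2]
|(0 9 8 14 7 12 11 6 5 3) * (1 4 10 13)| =|(0 9 8 14 7 12 11 6 5 3)(1 4 10 13)| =20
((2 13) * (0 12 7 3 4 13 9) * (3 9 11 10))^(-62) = (0 7)(2 4 10)(3 11 13)(9 12)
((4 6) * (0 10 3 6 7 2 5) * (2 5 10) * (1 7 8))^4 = ((0 2 10 3 6 4 8 1 7 5))^4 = (0 6 7 10 8)(1 2 4 5 3)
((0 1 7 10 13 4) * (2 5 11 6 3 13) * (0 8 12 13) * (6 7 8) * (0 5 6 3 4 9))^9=((0 1 8 12 13 9)(2 6 4 3 5 11 7 10))^9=(0 12)(1 13)(2 6 4 3 5 11 7 10)(8 9)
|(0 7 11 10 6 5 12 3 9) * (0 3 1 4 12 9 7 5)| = |(0 5 9 3 7 11 10 6)(1 4 12)| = 24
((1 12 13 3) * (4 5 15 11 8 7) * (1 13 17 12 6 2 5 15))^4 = ((1 6 2 5)(3 13)(4 15 11 8 7)(12 17))^4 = (17)(4 7 8 11 15)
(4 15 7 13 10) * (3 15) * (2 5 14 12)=(2 5 14 12)(3 15 7 13 10 4)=[0, 1, 5, 15, 3, 14, 6, 13, 8, 9, 4, 11, 2, 10, 12, 7]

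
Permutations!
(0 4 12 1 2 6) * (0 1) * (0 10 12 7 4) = (1 2 6)(4 7)(10 12) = [0, 2, 6, 3, 7, 5, 1, 4, 8, 9, 12, 11, 10]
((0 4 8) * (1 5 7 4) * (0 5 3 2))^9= ((0 1 3 2)(4 8 5 7))^9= (0 1 3 2)(4 8 5 7)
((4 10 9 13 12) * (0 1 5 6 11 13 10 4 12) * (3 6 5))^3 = ((0 1 3 6 11 13)(9 10))^3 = (0 6)(1 11)(3 13)(9 10)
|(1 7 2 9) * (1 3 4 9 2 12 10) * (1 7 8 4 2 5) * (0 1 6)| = 9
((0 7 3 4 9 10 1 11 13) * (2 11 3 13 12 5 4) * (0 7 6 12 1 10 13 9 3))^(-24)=((0 6 12 5 4 3 2 11 1)(7 9 13))^(-24)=(13)(0 5 2)(1 12 3)(4 11 6)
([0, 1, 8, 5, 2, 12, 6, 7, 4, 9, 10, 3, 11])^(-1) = (2 4 8)(3 11 12 5)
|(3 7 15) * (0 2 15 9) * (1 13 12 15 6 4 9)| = 30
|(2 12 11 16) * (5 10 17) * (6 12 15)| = |(2 15 6 12 11 16)(5 10 17)| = 6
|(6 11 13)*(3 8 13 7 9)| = |(3 8 13 6 11 7 9)| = 7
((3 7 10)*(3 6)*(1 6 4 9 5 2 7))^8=(1 3 6)(2 10 9)(4 5 7)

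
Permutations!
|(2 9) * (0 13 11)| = |(0 13 11)(2 9)| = 6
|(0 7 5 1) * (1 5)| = |(0 7 1)| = 3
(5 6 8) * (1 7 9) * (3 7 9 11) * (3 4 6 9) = (1 3 7 11 4 6 8 5 9) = [0, 3, 2, 7, 6, 9, 8, 11, 5, 1, 10, 4]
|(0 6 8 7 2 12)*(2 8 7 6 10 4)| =15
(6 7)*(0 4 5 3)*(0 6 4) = (3 6 7 4 5) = [0, 1, 2, 6, 5, 3, 7, 4]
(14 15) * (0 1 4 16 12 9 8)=(0 1 4 16 12 9 8)(14 15)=[1, 4, 2, 3, 16, 5, 6, 7, 0, 8, 10, 11, 9, 13, 15, 14, 12]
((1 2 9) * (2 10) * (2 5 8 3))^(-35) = (10)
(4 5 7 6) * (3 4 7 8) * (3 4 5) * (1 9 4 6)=(1 9 4 3 5 8 6 7)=[0, 9, 2, 5, 3, 8, 7, 1, 6, 4]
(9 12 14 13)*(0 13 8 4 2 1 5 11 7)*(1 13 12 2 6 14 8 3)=(0 12 8 4 6 14 3 1 5 11 7)(2 13 9)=[12, 5, 13, 1, 6, 11, 14, 0, 4, 2, 10, 7, 8, 9, 3]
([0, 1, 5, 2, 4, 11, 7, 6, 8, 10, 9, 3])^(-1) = [0, 1, 3, 11, 4, 2, 7, 6, 8, 10, 9, 5]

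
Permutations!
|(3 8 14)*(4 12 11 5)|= |(3 8 14)(4 12 11 5)|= 12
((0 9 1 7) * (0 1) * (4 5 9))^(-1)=(0 9 5 4)(1 7)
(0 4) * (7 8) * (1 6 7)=(0 4)(1 6 7 8)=[4, 6, 2, 3, 0, 5, 7, 8, 1]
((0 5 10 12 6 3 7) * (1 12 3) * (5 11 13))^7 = ((0 11 13 5 10 3 7)(1 12 6))^7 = (13)(1 12 6)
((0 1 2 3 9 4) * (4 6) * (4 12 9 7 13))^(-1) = ((0 1 2 3 7 13 4)(6 12 9))^(-1) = (0 4 13 7 3 2 1)(6 9 12)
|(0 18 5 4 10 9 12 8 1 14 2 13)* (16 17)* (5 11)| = 26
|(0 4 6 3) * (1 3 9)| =|(0 4 6 9 1 3)| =6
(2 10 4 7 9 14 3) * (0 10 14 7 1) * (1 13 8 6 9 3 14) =(14)(0 10 4 13 8 6 9 7 3 2 1) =[10, 0, 1, 2, 13, 5, 9, 3, 6, 7, 4, 11, 12, 8, 14]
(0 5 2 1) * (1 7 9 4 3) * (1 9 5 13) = [13, 0, 7, 9, 3, 2, 6, 5, 8, 4, 10, 11, 12, 1] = (0 13 1)(2 7 5)(3 9 4)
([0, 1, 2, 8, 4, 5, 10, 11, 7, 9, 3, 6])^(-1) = (3 10 6 11 7 8)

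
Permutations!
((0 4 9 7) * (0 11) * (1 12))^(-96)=((0 4 9 7 11)(1 12))^(-96)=(12)(0 11 7 9 4)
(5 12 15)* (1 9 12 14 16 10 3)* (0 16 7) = (0 16 10 3 1 9 12 15 5 14 7) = [16, 9, 2, 1, 4, 14, 6, 0, 8, 12, 3, 11, 15, 13, 7, 5, 10]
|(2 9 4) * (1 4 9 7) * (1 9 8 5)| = |(1 4 2 7 9 8 5)| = 7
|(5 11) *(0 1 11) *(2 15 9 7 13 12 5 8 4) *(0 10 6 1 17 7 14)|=16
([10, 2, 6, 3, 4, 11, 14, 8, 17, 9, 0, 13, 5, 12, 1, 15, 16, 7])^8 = (7 17 8)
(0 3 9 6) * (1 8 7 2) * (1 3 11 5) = (0 11 5 1 8 7 2 3 9 6) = [11, 8, 3, 9, 4, 1, 0, 2, 7, 6, 10, 5]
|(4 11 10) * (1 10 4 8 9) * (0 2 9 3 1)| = |(0 2 9)(1 10 8 3)(4 11)| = 12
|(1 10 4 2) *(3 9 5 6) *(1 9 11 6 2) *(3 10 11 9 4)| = 9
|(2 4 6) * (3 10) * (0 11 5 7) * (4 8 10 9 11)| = |(0 4 6 2 8 10 3 9 11 5 7)| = 11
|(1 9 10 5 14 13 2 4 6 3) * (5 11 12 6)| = |(1 9 10 11 12 6 3)(2 4 5 14 13)| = 35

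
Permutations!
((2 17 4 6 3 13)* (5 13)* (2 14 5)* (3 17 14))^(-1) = (2 3 13 5 14)(4 17 6)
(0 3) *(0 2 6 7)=[3, 1, 6, 2, 4, 5, 7, 0]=(0 3 2 6 7)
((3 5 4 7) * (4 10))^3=((3 5 10 4 7))^3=(3 4 5 7 10)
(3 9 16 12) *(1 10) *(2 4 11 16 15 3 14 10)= (1 2 4 11 16 12 14 10)(3 9 15)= [0, 2, 4, 9, 11, 5, 6, 7, 8, 15, 1, 16, 14, 13, 10, 3, 12]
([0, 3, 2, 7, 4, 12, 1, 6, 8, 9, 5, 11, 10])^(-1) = [0, 6, 2, 1, 4, 10, 7, 3, 8, 9, 12, 11, 5]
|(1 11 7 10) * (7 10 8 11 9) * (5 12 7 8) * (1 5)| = |(1 9 8 11 10 5 12 7)| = 8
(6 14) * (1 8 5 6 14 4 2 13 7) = (14)(1 8 5 6 4 2 13 7) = [0, 8, 13, 3, 2, 6, 4, 1, 5, 9, 10, 11, 12, 7, 14]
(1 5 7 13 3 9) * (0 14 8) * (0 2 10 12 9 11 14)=[0, 5, 10, 11, 4, 7, 6, 13, 2, 1, 12, 14, 9, 3, 8]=(1 5 7 13 3 11 14 8 2 10 12 9)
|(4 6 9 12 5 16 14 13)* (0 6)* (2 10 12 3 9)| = 10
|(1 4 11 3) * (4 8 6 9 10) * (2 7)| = |(1 8 6 9 10 4 11 3)(2 7)| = 8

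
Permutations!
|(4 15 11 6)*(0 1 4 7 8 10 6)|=|(0 1 4 15 11)(6 7 8 10)|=20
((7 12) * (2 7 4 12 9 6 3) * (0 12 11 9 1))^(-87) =((0 12 4 11 9 6 3 2 7 1))^(-87) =(0 11 3 1 4 6 7 12 9 2)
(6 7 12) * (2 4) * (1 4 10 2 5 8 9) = (1 4 5 8 9)(2 10)(6 7 12) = [0, 4, 10, 3, 5, 8, 7, 12, 9, 1, 2, 11, 6]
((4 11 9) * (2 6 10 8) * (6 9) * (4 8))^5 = (2 8 9)(4 11 6 10)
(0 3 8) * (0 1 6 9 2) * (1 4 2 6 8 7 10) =(0 3 7 10 1 8 4 2)(6 9) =[3, 8, 0, 7, 2, 5, 9, 10, 4, 6, 1]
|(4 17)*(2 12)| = 2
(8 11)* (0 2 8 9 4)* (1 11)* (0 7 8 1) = (0 2 1 11 9 4 7 8) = [2, 11, 1, 3, 7, 5, 6, 8, 0, 4, 10, 9]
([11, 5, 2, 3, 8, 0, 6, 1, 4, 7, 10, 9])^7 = [11, 5, 2, 3, 8, 0, 6, 1, 4, 7, 10, 9]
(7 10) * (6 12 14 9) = (6 12 14 9)(7 10) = [0, 1, 2, 3, 4, 5, 12, 10, 8, 6, 7, 11, 14, 13, 9]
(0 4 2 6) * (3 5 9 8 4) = (0 3 5 9 8 4 2 6) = [3, 1, 6, 5, 2, 9, 0, 7, 4, 8]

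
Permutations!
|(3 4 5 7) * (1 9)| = 4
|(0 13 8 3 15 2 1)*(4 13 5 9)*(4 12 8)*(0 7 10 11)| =|(0 5 9 12 8 3 15 2 1 7 10 11)(4 13)| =12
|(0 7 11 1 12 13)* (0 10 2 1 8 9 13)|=|(0 7 11 8 9 13 10 2 1 12)|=10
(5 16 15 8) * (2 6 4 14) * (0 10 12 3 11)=[10, 1, 6, 11, 14, 16, 4, 7, 5, 9, 12, 0, 3, 13, 2, 8, 15]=(0 10 12 3 11)(2 6 4 14)(5 16 15 8)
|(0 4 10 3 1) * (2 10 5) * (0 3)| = |(0 4 5 2 10)(1 3)| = 10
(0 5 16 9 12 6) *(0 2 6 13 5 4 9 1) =(0 4 9 12 13 5 16 1)(2 6) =[4, 0, 6, 3, 9, 16, 2, 7, 8, 12, 10, 11, 13, 5, 14, 15, 1]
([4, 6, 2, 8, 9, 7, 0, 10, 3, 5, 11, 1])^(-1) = [6, 11, 2, 8, 0, 9, 1, 5, 3, 4, 7, 10]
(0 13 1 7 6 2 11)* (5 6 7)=(0 13 1 5 6 2 11)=[13, 5, 11, 3, 4, 6, 2, 7, 8, 9, 10, 0, 12, 1]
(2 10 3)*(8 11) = (2 10 3)(8 11) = [0, 1, 10, 2, 4, 5, 6, 7, 11, 9, 3, 8]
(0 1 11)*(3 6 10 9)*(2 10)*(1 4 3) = (0 4 3 6 2 10 9 1 11) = [4, 11, 10, 6, 3, 5, 2, 7, 8, 1, 9, 0]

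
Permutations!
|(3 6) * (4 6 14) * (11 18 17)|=|(3 14 4 6)(11 18 17)|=12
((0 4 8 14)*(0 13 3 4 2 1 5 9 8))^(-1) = ((0 2 1 5 9 8 14 13 3 4))^(-1) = (0 4 3 13 14 8 9 5 1 2)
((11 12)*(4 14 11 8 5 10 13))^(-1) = (4 13 10 5 8 12 11 14)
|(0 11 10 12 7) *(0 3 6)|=7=|(0 11 10 12 7 3 6)|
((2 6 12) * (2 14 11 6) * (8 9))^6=((6 12 14 11)(8 9))^6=(6 14)(11 12)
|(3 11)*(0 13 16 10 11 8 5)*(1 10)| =|(0 13 16 1 10 11 3 8 5)| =9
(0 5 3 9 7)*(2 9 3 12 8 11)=(0 5 12 8 11 2 9 7)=[5, 1, 9, 3, 4, 12, 6, 0, 11, 7, 10, 2, 8]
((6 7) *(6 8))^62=((6 7 8))^62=(6 8 7)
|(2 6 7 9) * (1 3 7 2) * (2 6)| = 4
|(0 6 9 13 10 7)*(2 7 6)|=|(0 2 7)(6 9 13 10)|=12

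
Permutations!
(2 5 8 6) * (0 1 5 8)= (0 1 5)(2 8 6)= [1, 5, 8, 3, 4, 0, 2, 7, 6]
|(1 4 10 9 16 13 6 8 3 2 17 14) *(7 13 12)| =|(1 4 10 9 16 12 7 13 6 8 3 2 17 14)| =14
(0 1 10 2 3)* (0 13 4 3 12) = (0 1 10 2 12)(3 13 4) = [1, 10, 12, 13, 3, 5, 6, 7, 8, 9, 2, 11, 0, 4]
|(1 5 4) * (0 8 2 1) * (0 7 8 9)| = |(0 9)(1 5 4 7 8 2)| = 6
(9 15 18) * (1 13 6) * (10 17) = (1 13 6)(9 15 18)(10 17) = [0, 13, 2, 3, 4, 5, 1, 7, 8, 15, 17, 11, 12, 6, 14, 18, 16, 10, 9]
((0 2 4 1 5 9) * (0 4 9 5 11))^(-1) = ((0 2 9 4 1 11))^(-1) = (0 11 1 4 9 2)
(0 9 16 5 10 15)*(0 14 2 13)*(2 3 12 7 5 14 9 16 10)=[16, 1, 13, 12, 4, 2, 6, 5, 8, 10, 15, 11, 7, 0, 3, 9, 14]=(0 16 14 3 12 7 5 2 13)(9 10 15)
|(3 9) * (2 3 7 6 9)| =|(2 3)(6 9 7)| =6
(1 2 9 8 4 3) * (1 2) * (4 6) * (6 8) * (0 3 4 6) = (0 3 2 9) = [3, 1, 9, 2, 4, 5, 6, 7, 8, 0]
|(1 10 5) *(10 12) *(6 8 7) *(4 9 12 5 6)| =14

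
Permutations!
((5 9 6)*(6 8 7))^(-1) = ((5 9 8 7 6))^(-1) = (5 6 7 8 9)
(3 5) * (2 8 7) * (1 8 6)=(1 8 7 2 6)(3 5)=[0, 8, 6, 5, 4, 3, 1, 2, 7]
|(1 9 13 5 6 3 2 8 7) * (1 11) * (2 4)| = 11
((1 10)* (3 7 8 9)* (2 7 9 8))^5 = ((1 10)(2 7)(3 9))^5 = (1 10)(2 7)(3 9)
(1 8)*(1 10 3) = (1 8 10 3) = [0, 8, 2, 1, 4, 5, 6, 7, 10, 9, 3]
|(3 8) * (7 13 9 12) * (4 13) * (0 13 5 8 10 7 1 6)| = 6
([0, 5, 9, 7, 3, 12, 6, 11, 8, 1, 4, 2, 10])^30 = [0, 1, 2, 3, 4, 5, 6, 7, 8, 9, 10, 11, 12]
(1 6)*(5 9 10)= (1 6)(5 9 10)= [0, 6, 2, 3, 4, 9, 1, 7, 8, 10, 5]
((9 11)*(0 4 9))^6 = (0 9)(4 11)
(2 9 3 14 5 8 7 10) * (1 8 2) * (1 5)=(1 8 7 10 5 2 9 3 14)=[0, 8, 9, 14, 4, 2, 6, 10, 7, 3, 5, 11, 12, 13, 1]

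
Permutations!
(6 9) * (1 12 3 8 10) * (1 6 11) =(1 12 3 8 10 6 9 11) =[0, 12, 2, 8, 4, 5, 9, 7, 10, 11, 6, 1, 3]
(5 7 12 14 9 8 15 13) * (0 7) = (0 7 12 14 9 8 15 13 5) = [7, 1, 2, 3, 4, 0, 6, 12, 15, 8, 10, 11, 14, 5, 9, 13]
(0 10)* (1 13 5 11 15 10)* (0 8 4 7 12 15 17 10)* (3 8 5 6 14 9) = [1, 13, 2, 8, 7, 11, 14, 12, 4, 3, 5, 17, 15, 6, 9, 0, 16, 10] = (0 1 13 6 14 9 3 8 4 7 12 15)(5 11 17 10)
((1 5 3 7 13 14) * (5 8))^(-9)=(1 13 3 8 14 7 5)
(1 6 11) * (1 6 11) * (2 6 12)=(1 11 12 2 6)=[0, 11, 6, 3, 4, 5, 1, 7, 8, 9, 10, 12, 2]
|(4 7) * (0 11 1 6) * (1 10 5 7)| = 8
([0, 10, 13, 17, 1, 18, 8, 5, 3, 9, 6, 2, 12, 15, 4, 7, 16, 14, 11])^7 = (18)(1 4 14 17 3 8 6 10)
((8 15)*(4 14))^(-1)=(4 14)(8 15)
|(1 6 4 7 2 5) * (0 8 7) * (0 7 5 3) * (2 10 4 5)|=|(0 8 2 3)(1 6 5)(4 7 10)|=12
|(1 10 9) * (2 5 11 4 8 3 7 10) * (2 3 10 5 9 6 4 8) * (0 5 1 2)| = 42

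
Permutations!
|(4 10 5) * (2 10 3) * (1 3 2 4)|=6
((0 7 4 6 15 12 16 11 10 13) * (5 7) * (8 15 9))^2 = (0 7 6 8 12 11 13 5 4 9 15 16 10)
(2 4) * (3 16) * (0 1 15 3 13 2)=[1, 15, 4, 16, 0, 5, 6, 7, 8, 9, 10, 11, 12, 2, 14, 3, 13]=(0 1 15 3 16 13 2 4)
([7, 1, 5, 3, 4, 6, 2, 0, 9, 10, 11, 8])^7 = [7, 1, 5, 3, 4, 6, 2, 0, 11, 8, 9, 10]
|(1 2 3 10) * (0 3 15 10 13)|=|(0 3 13)(1 2 15 10)|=12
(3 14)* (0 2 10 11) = (0 2 10 11)(3 14) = [2, 1, 10, 14, 4, 5, 6, 7, 8, 9, 11, 0, 12, 13, 3]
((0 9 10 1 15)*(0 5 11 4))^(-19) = (0 5 10 4 15 9 11 1) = ((0 9 10 1 15 5 11 4))^(-19)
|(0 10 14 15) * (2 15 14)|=|(0 10 2 15)|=4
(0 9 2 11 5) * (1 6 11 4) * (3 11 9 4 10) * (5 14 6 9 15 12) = (0 4 1 9 2 10 3 11 14 6 15 12 5) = [4, 9, 10, 11, 1, 0, 15, 7, 8, 2, 3, 14, 5, 13, 6, 12]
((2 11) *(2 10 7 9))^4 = ((2 11 10 7 9))^4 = (2 9 7 10 11)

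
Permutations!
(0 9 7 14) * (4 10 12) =(0 9 7 14)(4 10 12) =[9, 1, 2, 3, 10, 5, 6, 14, 8, 7, 12, 11, 4, 13, 0]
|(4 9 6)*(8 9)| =4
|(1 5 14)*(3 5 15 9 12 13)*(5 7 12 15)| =12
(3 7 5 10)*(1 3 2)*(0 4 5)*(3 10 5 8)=(0 4 8 3 7)(1 10 2)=[4, 10, 1, 7, 8, 5, 6, 0, 3, 9, 2]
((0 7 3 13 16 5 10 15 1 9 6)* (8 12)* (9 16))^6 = ((0 7 3 13 9 6)(1 16 5 10 15)(8 12))^6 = (1 16 5 10 15)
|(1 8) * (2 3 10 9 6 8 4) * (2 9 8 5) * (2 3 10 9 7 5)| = 10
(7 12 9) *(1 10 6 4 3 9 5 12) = (1 10 6 4 3 9 7)(5 12) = [0, 10, 2, 9, 3, 12, 4, 1, 8, 7, 6, 11, 5]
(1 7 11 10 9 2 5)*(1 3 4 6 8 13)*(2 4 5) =[0, 7, 2, 5, 6, 3, 8, 11, 13, 4, 9, 10, 12, 1] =(1 7 11 10 9 4 6 8 13)(3 5)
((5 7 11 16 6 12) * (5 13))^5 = (5 12 16 7 13 6 11)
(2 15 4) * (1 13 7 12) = (1 13 7 12)(2 15 4) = [0, 13, 15, 3, 2, 5, 6, 12, 8, 9, 10, 11, 1, 7, 14, 4]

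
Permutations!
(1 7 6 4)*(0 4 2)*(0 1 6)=[4, 7, 1, 3, 6, 5, 2, 0]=(0 4 6 2 1 7)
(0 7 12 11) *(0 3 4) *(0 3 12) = (0 7)(3 4)(11 12) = [7, 1, 2, 4, 3, 5, 6, 0, 8, 9, 10, 12, 11]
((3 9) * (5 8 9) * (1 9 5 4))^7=(1 4 3 9)(5 8)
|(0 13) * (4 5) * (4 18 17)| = |(0 13)(4 5 18 17)| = 4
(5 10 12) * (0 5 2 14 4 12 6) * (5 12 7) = (0 12 2 14 4 7 5 10 6) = [12, 1, 14, 3, 7, 10, 0, 5, 8, 9, 6, 11, 2, 13, 4]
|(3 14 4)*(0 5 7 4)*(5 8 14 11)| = |(0 8 14)(3 11 5 7 4)| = 15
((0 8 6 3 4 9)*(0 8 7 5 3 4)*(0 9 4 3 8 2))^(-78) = (0 5 6 9)(2 7 8 3)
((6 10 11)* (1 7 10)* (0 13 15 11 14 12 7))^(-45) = (0 11)(1 15)(6 13)(7 12 14 10)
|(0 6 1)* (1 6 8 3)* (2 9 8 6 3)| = 12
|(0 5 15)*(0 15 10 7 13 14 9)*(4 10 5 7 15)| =|(0 7 13 14 9)(4 10 15)| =15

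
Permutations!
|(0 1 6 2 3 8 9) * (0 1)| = |(1 6 2 3 8 9)| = 6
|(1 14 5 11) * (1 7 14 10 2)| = 12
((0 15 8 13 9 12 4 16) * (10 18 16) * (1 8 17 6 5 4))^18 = (18)(1 9 8 12 13)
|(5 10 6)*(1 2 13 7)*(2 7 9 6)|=|(1 7)(2 13 9 6 5 10)|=6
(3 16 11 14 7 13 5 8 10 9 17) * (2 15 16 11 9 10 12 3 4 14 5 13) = (2 15 16 9 17 4 14 7)(3 11 5 8 12) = [0, 1, 15, 11, 14, 8, 6, 2, 12, 17, 10, 5, 3, 13, 7, 16, 9, 4]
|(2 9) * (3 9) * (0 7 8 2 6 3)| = |(0 7 8 2)(3 9 6)| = 12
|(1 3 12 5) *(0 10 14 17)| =4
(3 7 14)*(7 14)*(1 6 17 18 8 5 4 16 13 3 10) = [0, 6, 2, 14, 16, 4, 17, 7, 5, 9, 1, 11, 12, 3, 10, 15, 13, 18, 8] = (1 6 17 18 8 5 4 16 13 3 14 10)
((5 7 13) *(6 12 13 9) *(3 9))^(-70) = ((3 9 6 12 13 5 7))^(-70) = (13)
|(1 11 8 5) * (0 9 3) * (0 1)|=7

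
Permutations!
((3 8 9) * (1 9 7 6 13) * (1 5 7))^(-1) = (1 8 3 9)(5 13 6 7)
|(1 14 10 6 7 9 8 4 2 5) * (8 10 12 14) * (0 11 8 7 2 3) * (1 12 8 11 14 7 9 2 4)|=|(0 14 8 1 9 10 6 4 3)(2 5 12 7)|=36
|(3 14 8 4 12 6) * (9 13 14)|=|(3 9 13 14 8 4 12 6)|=8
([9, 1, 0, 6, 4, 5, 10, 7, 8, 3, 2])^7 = (0 9 3 6 10 2)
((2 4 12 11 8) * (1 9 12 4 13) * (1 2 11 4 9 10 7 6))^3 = ((1 10 7 6)(2 13)(4 9 12)(8 11))^3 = (1 6 7 10)(2 13)(8 11)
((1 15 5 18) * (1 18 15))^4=((18)(5 15))^4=(18)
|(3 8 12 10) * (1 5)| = 4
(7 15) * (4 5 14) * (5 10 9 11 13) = (4 10 9 11 13 5 14)(7 15) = [0, 1, 2, 3, 10, 14, 6, 15, 8, 11, 9, 13, 12, 5, 4, 7]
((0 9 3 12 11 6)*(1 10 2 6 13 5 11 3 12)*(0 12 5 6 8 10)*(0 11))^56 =((0 9 5)(1 11 13 6 12 3)(2 8 10))^56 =(0 5 9)(1 13 12)(2 10 8)(3 11 6)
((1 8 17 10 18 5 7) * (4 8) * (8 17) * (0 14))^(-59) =(0 14)(1 18 4 5 17 7 10)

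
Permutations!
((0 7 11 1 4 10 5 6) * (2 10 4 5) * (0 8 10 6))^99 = ((0 7 11 1 5)(2 6 8 10))^99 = (0 5 1 11 7)(2 10 8 6)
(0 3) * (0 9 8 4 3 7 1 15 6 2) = (0 7 1 15 6 2)(3 9 8 4) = [7, 15, 0, 9, 3, 5, 2, 1, 4, 8, 10, 11, 12, 13, 14, 6]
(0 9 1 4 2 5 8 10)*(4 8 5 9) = (0 4 2 9 1 8 10) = [4, 8, 9, 3, 2, 5, 6, 7, 10, 1, 0]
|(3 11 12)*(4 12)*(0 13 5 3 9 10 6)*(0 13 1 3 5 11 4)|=10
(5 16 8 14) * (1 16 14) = (1 16 8)(5 14) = [0, 16, 2, 3, 4, 14, 6, 7, 1, 9, 10, 11, 12, 13, 5, 15, 8]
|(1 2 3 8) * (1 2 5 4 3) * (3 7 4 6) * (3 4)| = |(1 5 6 4 7 3 8 2)| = 8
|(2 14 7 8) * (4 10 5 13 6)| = |(2 14 7 8)(4 10 5 13 6)| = 20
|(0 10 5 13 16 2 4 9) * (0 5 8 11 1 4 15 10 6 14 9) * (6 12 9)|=26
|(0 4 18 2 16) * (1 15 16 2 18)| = |(18)(0 4 1 15 16)| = 5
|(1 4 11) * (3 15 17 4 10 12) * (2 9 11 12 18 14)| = |(1 10 18 14 2 9 11)(3 15 17 4 12)| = 35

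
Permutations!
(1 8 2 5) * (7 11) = (1 8 2 5)(7 11) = [0, 8, 5, 3, 4, 1, 6, 11, 2, 9, 10, 7]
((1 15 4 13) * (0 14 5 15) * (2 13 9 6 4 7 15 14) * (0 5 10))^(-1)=((0 2 13 1 5 14 10)(4 9 6)(7 15))^(-1)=(0 10 14 5 1 13 2)(4 6 9)(7 15)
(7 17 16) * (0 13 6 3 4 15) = [13, 1, 2, 4, 15, 5, 3, 17, 8, 9, 10, 11, 12, 6, 14, 0, 7, 16] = (0 13 6 3 4 15)(7 17 16)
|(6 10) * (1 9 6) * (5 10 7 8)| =7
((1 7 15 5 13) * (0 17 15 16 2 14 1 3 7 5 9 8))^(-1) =(0 8 9 15 17)(1 14 2 16 7 3 13 5)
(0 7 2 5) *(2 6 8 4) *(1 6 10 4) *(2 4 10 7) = [2, 6, 5, 3, 4, 0, 8, 7, 1, 9, 10] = (10)(0 2 5)(1 6 8)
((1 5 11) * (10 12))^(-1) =(1 11 5)(10 12)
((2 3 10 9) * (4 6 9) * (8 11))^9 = (2 4)(3 6)(8 11)(9 10)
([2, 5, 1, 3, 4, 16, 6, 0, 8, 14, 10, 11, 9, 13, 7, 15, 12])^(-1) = [7, 2, 0, 3, 4, 1, 6, 14, 8, 12, 10, 11, 16, 13, 9, 15, 5]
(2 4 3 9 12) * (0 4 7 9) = [4, 1, 7, 0, 3, 5, 6, 9, 8, 12, 10, 11, 2] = (0 4 3)(2 7 9 12)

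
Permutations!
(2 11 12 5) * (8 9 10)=(2 11 12 5)(8 9 10)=[0, 1, 11, 3, 4, 2, 6, 7, 9, 10, 8, 12, 5]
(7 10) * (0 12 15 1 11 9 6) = (0 12 15 1 11 9 6)(7 10) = [12, 11, 2, 3, 4, 5, 0, 10, 8, 6, 7, 9, 15, 13, 14, 1]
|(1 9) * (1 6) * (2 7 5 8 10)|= 15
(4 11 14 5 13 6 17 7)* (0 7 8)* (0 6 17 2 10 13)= (0 7 4 11 14 5)(2 10 13 17 8 6)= [7, 1, 10, 3, 11, 0, 2, 4, 6, 9, 13, 14, 12, 17, 5, 15, 16, 8]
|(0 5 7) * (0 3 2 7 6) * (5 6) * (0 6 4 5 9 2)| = |(0 4 5 9 2 7 3)| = 7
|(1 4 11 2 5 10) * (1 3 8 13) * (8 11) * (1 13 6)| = 20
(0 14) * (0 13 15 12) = [14, 1, 2, 3, 4, 5, 6, 7, 8, 9, 10, 11, 0, 15, 13, 12] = (0 14 13 15 12)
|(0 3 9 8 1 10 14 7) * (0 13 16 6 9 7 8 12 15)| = 36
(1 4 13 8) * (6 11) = (1 4 13 8)(6 11) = [0, 4, 2, 3, 13, 5, 11, 7, 1, 9, 10, 6, 12, 8]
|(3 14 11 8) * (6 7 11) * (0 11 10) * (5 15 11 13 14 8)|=|(0 13 14 6 7 10)(3 8)(5 15 11)|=6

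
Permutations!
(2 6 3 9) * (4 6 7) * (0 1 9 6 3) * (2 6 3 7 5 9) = (0 1 2 5 9 6)(4 7) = [1, 2, 5, 3, 7, 9, 0, 4, 8, 6]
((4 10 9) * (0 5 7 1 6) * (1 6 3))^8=((0 5 7 6)(1 3)(4 10 9))^8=(4 9 10)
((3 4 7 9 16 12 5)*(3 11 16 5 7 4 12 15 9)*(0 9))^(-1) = (0 15 16 11 5 9)(3 7 12)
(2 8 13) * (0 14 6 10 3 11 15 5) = (0 14 6 10 3 11 15 5)(2 8 13) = [14, 1, 8, 11, 4, 0, 10, 7, 13, 9, 3, 15, 12, 2, 6, 5]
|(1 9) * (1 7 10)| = |(1 9 7 10)| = 4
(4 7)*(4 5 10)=(4 7 5 10)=[0, 1, 2, 3, 7, 10, 6, 5, 8, 9, 4]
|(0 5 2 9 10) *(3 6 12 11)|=|(0 5 2 9 10)(3 6 12 11)|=20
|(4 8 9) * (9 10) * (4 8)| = 3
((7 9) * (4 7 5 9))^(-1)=((4 7)(5 9))^(-1)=(4 7)(5 9)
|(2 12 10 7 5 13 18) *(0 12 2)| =7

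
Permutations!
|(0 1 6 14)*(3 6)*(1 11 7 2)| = |(0 11 7 2 1 3 6 14)| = 8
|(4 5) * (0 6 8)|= 6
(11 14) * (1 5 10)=(1 5 10)(11 14)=[0, 5, 2, 3, 4, 10, 6, 7, 8, 9, 1, 14, 12, 13, 11]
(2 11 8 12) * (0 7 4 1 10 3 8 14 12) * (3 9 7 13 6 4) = [13, 10, 11, 8, 1, 5, 4, 3, 0, 7, 9, 14, 2, 6, 12] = (0 13 6 4 1 10 9 7 3 8)(2 11 14 12)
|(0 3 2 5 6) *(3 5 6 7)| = 6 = |(0 5 7 3 2 6)|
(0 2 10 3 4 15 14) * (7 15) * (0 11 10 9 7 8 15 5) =(0 2 9 7 5)(3 4 8 15 14 11 10) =[2, 1, 9, 4, 8, 0, 6, 5, 15, 7, 3, 10, 12, 13, 11, 14]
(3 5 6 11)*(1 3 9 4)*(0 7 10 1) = [7, 3, 2, 5, 0, 6, 11, 10, 8, 4, 1, 9] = (0 7 10 1 3 5 6 11 9 4)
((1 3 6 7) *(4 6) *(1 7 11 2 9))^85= (1 3 4 6 11 2 9)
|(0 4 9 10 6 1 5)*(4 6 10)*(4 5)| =|(10)(0 6 1 4 9 5)| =6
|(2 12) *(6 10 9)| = |(2 12)(6 10 9)| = 6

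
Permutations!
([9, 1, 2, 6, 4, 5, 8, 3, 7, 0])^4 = [0, 1, 2, 3, 4, 5, 6, 7, 8, 9]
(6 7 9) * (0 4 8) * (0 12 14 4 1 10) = [1, 10, 2, 3, 8, 5, 7, 9, 12, 6, 0, 11, 14, 13, 4] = (0 1 10)(4 8 12 14)(6 7 9)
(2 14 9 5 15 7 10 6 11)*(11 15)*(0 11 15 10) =(0 11 2 14 9 5 15 7)(6 10) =[11, 1, 14, 3, 4, 15, 10, 0, 8, 5, 6, 2, 12, 13, 9, 7]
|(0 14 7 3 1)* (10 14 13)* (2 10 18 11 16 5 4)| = |(0 13 18 11 16 5 4 2 10 14 7 3 1)| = 13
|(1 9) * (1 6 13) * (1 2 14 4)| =|(1 9 6 13 2 14 4)| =7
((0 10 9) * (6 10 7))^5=((0 7 6 10 9))^5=(10)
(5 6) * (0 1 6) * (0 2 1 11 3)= (0 11 3)(1 6 5 2)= [11, 6, 1, 0, 4, 2, 5, 7, 8, 9, 10, 3]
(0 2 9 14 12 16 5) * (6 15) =(0 2 9 14 12 16 5)(6 15) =[2, 1, 9, 3, 4, 0, 15, 7, 8, 14, 10, 11, 16, 13, 12, 6, 5]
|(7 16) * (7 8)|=|(7 16 8)|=3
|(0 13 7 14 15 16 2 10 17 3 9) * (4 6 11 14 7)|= |(0 13 4 6 11 14 15 16 2 10 17 3 9)|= 13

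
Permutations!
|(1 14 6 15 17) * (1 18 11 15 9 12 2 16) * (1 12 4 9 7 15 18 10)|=42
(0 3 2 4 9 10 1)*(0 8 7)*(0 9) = (0 3 2 4)(1 8 7 9 10) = [3, 8, 4, 2, 0, 5, 6, 9, 7, 10, 1]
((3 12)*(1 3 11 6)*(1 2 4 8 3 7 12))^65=((1 7 12 11 6 2 4 8 3))^65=(1 12 6 4 3 7 11 2 8)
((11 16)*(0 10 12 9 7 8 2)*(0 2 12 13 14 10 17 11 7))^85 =(0 8 11 9 7 17 12 16)(10 13 14)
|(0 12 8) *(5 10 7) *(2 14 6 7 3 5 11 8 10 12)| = 28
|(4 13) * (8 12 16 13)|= 5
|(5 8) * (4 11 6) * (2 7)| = 6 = |(2 7)(4 11 6)(5 8)|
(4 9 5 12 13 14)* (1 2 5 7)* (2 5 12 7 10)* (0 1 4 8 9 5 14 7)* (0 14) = [1, 0, 12, 3, 5, 14, 6, 4, 9, 10, 2, 11, 13, 7, 8] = (0 1)(2 12 13 7 4 5 14 8 9 10)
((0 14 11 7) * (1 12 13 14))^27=(0 7 11 14 13 12 1)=((0 1 12 13 14 11 7))^27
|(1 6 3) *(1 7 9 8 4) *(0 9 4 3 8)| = 6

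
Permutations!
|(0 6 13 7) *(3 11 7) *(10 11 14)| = |(0 6 13 3 14 10 11 7)| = 8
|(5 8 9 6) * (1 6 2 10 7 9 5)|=|(1 6)(2 10 7 9)(5 8)|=4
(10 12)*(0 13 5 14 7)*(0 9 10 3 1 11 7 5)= (0 13)(1 11 7 9 10 12 3)(5 14)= [13, 11, 2, 1, 4, 14, 6, 9, 8, 10, 12, 7, 3, 0, 5]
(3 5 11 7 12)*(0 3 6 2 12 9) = (0 3 5 11 7 9)(2 12 6) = [3, 1, 12, 5, 4, 11, 2, 9, 8, 0, 10, 7, 6]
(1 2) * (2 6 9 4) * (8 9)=(1 6 8 9 4 2)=[0, 6, 1, 3, 2, 5, 8, 7, 9, 4]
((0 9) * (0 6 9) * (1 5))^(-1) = (1 5)(6 9)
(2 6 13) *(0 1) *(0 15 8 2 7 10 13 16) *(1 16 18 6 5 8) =(0 16)(1 15)(2 5 8)(6 18)(7 10 13) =[16, 15, 5, 3, 4, 8, 18, 10, 2, 9, 13, 11, 12, 7, 14, 1, 0, 17, 6]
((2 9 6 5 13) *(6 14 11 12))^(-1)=((2 9 14 11 12 6 5 13))^(-1)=(2 13 5 6 12 11 14 9)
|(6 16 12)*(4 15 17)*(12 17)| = 6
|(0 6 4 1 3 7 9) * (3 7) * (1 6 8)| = 10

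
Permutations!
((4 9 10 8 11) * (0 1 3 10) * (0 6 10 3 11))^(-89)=(0 8 10 6 9 4 11 1)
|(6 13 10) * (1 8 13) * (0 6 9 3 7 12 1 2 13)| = |(0 6 2 13 10 9 3 7 12 1 8)| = 11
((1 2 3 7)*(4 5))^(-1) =(1 7 3 2)(4 5)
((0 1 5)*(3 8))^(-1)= ((0 1 5)(3 8))^(-1)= (0 5 1)(3 8)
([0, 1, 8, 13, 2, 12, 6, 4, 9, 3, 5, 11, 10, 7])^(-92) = [0, 1, 4, 9, 7, 12, 6, 13, 2, 8, 5, 11, 10, 3]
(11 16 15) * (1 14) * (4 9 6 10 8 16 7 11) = (1 14)(4 9 6 10 8 16 15)(7 11) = [0, 14, 2, 3, 9, 5, 10, 11, 16, 6, 8, 7, 12, 13, 1, 4, 15]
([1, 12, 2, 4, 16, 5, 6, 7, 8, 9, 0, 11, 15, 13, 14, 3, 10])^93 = [4, 16, 2, 1, 12, 5, 6, 7, 8, 9, 3, 11, 10, 13, 14, 0, 15]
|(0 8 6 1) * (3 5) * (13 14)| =4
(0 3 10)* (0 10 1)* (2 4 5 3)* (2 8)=(10)(0 8 2 4 5 3 1)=[8, 0, 4, 1, 5, 3, 6, 7, 2, 9, 10]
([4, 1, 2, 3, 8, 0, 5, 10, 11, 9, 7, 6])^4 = [6, 1, 2, 3, 5, 11, 8, 7, 0, 9, 10, 4]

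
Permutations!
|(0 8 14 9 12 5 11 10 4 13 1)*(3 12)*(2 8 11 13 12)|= |(0 11 10 4 12 5 13 1)(2 8 14 9 3)|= 40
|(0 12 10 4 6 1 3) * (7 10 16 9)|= |(0 12 16 9 7 10 4 6 1 3)|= 10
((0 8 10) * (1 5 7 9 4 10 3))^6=(0 9 1)(3 10 7)(4 5 8)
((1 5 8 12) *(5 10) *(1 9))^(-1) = (1 9 12 8 5 10)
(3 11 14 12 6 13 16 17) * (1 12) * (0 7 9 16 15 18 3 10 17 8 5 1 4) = [7, 12, 2, 11, 0, 1, 13, 9, 5, 16, 17, 14, 6, 15, 4, 18, 8, 10, 3] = (0 7 9 16 8 5 1 12 6 13 15 18 3 11 14 4)(10 17)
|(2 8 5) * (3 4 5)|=5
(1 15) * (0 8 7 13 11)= (0 8 7 13 11)(1 15)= [8, 15, 2, 3, 4, 5, 6, 13, 7, 9, 10, 0, 12, 11, 14, 1]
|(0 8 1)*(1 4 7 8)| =|(0 1)(4 7 8)| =6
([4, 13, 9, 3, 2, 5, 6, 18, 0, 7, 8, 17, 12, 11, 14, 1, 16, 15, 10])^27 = [9, 11, 18, 3, 7, 5, 6, 8, 2, 10, 4, 15, 12, 17, 14, 13, 16, 1, 0]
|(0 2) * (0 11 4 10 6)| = |(0 2 11 4 10 6)| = 6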